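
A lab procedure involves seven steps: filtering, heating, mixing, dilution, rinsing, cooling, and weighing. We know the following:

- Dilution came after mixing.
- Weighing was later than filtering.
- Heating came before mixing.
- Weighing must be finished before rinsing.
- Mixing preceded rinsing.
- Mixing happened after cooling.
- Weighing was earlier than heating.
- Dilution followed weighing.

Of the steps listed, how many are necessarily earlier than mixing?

4

Directly stated before mixing: cooling and heating.
Filtering reaches mixing via filtering → weighing → heating → mixing.
Weighing reaches mixing via weighing → heating → mixing.
That's cooling, filtering, heating, and weighing — 4 in all.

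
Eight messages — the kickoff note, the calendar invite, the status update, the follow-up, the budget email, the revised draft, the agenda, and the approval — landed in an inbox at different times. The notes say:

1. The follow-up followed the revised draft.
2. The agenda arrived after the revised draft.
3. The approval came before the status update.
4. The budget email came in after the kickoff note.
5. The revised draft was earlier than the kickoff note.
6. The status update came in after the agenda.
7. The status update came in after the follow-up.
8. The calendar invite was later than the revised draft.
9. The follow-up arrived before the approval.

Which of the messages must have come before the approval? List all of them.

the follow-up, the revised draft

Directly stated before the approval: the follow-up.
The revised draft reaches the approval via the revised draft → the follow-up → the approval.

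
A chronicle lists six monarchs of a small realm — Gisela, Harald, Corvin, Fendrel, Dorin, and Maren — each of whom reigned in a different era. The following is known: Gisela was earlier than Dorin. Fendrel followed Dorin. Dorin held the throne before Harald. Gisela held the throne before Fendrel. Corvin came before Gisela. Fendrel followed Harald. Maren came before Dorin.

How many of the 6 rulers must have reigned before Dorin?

3

Directly stated before Dorin: Gisela and Maren.
Corvin reaches Dorin via Corvin → Gisela → Dorin.
No chain forces Harald (or any of the others) ahead of Dorin.
That's Corvin, Gisela, and Maren — 3 in all.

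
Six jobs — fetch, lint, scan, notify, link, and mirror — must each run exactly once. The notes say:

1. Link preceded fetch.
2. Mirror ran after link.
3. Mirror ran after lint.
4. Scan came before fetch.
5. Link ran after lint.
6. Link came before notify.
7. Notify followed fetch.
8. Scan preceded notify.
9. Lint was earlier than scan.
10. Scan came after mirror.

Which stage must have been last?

notify

Every other stage has a chain of constraints placing it before notify, so notify is last.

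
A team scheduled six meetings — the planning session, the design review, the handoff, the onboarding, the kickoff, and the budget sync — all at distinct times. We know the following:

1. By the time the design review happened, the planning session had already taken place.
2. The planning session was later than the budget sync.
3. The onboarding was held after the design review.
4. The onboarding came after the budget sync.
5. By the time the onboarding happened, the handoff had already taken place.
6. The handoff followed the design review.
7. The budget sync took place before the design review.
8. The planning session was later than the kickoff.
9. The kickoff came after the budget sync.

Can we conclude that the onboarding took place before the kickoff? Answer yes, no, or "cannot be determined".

Tracing the constraints gives the kickoff → the planning session → the design review → the onboarding, so the kickoff must come before the onboarding.
That means the onboarding cannot be before the kickoff.

no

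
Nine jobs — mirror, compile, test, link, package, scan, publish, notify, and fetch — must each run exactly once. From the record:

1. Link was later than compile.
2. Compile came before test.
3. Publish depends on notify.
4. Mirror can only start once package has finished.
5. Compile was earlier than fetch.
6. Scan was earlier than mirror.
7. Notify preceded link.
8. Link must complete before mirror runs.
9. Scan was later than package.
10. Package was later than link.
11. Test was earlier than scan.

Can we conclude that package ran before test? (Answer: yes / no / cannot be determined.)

No chain of stated constraints runs from package to test, and none runs from test to package either.
So the relative order of package and test is not fixed by the given facts.

cannot be determined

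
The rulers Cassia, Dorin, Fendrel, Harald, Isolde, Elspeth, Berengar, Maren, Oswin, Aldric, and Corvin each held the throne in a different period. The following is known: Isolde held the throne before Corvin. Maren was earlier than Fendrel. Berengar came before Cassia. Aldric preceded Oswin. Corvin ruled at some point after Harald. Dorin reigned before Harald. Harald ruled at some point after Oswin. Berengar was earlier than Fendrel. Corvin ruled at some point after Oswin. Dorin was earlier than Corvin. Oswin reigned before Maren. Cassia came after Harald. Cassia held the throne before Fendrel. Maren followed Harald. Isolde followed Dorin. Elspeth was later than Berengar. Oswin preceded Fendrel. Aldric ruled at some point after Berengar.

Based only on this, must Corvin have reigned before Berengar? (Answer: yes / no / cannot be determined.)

no

Tracing the constraints gives Berengar → Aldric → Oswin → Corvin, so Berengar must come before Corvin.
That means Corvin cannot be before Berengar.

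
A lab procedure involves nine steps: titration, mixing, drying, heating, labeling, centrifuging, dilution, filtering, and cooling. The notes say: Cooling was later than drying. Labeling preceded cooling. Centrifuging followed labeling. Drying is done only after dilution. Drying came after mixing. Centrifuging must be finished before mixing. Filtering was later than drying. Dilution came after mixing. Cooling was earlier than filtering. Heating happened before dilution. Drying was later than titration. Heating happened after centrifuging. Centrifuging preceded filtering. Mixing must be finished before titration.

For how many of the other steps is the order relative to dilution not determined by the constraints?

1

Forced before dilution: centrifuging, heating, labeling, and mixing; forced after dilution: cooling, drying, and filtering.
That leaves titration with no forced order relative to dilution — 1.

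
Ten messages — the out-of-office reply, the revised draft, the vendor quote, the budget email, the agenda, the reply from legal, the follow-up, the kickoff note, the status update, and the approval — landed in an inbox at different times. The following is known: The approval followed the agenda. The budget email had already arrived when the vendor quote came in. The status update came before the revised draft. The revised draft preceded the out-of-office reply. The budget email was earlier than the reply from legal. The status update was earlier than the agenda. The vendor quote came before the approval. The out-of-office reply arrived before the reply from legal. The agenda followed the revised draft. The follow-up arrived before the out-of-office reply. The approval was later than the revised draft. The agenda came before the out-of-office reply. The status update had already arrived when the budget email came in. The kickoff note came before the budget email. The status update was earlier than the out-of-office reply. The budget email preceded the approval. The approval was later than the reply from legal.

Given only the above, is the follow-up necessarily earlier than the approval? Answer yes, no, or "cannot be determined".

Chain the constraints: the follow-up → the out-of-office reply → the reply from legal → the approval. Each link is directly stated, so the follow-up comes before the approval.

yes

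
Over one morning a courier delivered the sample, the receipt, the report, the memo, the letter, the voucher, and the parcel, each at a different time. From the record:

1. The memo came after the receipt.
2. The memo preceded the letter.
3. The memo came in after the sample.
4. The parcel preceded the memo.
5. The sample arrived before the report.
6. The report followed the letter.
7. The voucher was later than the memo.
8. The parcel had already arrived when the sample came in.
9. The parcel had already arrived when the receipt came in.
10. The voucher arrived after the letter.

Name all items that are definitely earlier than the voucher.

the letter, the memo, the parcel, the receipt, the sample

Directly stated before the voucher: the letter and the memo.
The parcel reaches the voucher via the parcel → the memo → the voucher.
The receipt reaches the voucher via the receipt → the memo → the voucher.
The sample reaches the voucher via the sample → the memo → the voucher.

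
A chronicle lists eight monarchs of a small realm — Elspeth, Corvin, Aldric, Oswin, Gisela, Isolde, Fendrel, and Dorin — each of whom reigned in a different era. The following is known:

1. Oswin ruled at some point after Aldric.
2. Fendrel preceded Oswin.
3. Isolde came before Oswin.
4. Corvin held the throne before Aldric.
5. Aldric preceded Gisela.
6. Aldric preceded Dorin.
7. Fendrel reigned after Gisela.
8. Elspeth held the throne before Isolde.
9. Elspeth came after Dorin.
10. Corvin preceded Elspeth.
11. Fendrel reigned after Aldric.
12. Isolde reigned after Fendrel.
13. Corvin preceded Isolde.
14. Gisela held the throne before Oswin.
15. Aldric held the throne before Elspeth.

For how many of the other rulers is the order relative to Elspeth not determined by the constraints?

2

Forced before Elspeth: Aldric, Corvin, and Dorin; forced after Elspeth: Isolde and Oswin.
That leaves Fendrel and Gisela with no forced order relative to Elspeth — 2.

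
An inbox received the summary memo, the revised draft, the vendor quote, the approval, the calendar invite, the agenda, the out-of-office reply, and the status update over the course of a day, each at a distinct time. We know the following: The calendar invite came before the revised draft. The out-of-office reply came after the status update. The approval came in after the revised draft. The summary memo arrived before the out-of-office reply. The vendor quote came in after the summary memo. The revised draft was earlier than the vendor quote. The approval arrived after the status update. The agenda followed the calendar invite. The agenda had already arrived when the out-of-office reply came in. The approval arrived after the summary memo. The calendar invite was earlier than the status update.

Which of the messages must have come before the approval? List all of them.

the calendar invite, the revised draft, the status update, the summary memo

Directly stated before the approval: the revised draft, the status update, and the summary memo.
The calendar invite reaches the approval via the calendar invite → the status update → the approval.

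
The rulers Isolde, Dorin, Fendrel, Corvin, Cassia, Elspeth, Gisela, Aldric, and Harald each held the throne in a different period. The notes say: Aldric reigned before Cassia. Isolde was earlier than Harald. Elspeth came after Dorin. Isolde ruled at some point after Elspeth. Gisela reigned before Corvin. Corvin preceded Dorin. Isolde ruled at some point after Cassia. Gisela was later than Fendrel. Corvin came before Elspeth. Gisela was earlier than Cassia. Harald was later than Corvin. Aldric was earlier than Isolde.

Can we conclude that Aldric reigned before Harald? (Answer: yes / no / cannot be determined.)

Chain the constraints: Aldric → Isolde → Harald. Each link is directly stated, so Aldric comes before Harald.

yes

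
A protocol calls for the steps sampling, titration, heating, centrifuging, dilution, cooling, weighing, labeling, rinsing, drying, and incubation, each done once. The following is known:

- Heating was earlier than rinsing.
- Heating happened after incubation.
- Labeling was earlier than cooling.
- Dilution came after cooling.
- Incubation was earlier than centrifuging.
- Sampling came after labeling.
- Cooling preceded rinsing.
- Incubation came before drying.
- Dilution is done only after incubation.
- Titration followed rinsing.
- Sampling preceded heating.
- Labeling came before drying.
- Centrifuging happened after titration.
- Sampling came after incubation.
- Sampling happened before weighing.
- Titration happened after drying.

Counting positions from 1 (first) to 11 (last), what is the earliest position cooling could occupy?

Labeling must come before cooling — 1 forced predecessor.
Nothing else is forced ahead of cooling, so its earliest slot is position 1 + 1 = 2.

2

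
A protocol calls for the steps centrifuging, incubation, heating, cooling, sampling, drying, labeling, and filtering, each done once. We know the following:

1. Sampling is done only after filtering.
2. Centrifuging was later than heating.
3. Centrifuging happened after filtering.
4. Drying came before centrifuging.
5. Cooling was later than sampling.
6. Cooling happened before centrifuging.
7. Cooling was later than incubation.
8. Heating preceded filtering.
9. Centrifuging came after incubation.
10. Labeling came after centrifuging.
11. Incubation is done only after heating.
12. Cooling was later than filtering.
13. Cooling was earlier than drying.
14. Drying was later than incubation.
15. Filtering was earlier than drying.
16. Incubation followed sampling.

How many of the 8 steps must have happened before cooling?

4

Directly stated before cooling: filtering, incubation, and sampling.
Heating reaches cooling via heating → incubation → cooling.
That's filtering, heating, incubation, and sampling — 4 in all.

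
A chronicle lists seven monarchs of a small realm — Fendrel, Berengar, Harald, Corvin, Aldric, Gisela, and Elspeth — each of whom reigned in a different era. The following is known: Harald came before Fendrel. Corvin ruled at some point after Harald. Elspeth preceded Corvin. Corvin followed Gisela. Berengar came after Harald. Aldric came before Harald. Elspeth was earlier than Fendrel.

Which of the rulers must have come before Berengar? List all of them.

Aldric, Harald

Directly stated before Berengar: Harald.
Aldric reaches Berengar via Aldric → Harald → Berengar.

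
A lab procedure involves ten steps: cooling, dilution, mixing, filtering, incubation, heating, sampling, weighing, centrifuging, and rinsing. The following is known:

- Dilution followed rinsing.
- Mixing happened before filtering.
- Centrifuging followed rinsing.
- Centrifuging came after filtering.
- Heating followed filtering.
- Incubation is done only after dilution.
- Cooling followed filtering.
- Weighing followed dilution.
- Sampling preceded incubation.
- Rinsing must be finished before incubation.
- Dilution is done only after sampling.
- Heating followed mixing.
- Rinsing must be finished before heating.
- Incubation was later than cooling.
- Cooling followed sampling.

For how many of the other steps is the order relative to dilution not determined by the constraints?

Forced before dilution: rinsing and sampling; forced after dilution: incubation and weighing.
That leaves centrifuging, cooling, filtering, heating, and mixing with no forced order relative to dilution — 5.

5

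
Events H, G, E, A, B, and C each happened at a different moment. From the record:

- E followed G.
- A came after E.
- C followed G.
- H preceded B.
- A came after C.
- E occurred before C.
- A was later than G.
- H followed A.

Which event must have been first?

G

G has a chain of constraints placing it before every other event, so G must be first.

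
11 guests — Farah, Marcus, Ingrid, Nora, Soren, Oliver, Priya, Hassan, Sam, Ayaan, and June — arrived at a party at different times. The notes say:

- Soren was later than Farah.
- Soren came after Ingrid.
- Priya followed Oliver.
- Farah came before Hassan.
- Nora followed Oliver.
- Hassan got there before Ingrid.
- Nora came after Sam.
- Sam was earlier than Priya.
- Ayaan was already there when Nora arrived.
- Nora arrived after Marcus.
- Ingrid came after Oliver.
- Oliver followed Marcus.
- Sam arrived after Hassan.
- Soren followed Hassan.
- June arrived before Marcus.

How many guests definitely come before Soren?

Directly stated before Soren: Farah, Hassan, and Ingrid.
June reaches Soren via June → Marcus → Oliver → Ingrid → Soren.
Marcus reaches Soren via Marcus → Oliver → Ingrid → Soren.
Oliver reaches Soren via Oliver → Ingrid → Soren.
No chain forces Ayaan (or any of the others) ahead of Soren.
That's Farah, Hassan, Ingrid, June, Marcus, and Oliver — 6 in all.

6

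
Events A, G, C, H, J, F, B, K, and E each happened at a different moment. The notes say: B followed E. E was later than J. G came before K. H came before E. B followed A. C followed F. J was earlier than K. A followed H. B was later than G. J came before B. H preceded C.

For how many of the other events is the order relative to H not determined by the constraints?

4

Forced after H: A, B, C, and E.
That leaves F, G, J, and K with no forced order relative to H — 4.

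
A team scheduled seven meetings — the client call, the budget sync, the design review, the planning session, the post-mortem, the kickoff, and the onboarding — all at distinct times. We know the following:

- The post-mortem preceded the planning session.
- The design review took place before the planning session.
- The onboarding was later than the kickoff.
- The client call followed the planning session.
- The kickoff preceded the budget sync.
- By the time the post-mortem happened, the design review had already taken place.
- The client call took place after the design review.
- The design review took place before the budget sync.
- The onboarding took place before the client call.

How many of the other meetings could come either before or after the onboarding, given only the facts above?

4

Forced before the onboarding: the kickoff; forced after the onboarding: the client call.
That leaves the budget sync, the design review, the planning session, and the post-mortem with no forced order relative to the onboarding — 4.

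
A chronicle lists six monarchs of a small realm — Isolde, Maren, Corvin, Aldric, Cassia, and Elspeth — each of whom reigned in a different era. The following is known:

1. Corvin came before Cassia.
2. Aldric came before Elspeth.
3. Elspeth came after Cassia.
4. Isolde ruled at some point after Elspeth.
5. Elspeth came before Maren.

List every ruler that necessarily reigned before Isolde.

Aldric, Cassia, Corvin, Elspeth

Directly stated before Isolde: Elspeth.
Aldric reaches Isolde via Aldric → Elspeth → Isolde.
Cassia reaches Isolde via Cassia → Elspeth → Isolde.
Corvin reaches Isolde via Corvin → Cassia → Elspeth → Isolde.
No chain forces Maren ahead of Isolde.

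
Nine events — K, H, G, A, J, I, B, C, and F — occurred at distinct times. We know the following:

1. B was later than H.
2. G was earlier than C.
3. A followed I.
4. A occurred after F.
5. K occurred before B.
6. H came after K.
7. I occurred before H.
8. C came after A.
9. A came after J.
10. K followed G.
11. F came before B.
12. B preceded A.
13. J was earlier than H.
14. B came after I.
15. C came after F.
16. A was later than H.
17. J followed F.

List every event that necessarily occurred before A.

B, F, G, H, I, J, K

Directly stated before A: B, F, H, I, and J.
G reaches A via G → K → H → A.
K reaches A via K → H → A.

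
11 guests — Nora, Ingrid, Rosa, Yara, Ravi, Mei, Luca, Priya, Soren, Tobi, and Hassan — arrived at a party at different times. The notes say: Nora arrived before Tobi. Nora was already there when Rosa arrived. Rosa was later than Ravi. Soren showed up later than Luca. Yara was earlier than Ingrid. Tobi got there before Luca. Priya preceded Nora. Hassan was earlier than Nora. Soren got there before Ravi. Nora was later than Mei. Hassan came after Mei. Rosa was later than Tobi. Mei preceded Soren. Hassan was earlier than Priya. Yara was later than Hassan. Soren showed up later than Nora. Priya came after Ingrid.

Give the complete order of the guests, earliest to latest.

The constraints fix every adjacent pair, so only one ordering works:
Mei → Hassan → Yara → Ingrid → Priya → Nora → Tobi → Luca → Soren → Ravi → Rosa.

Mei, Hassan, Yara, Ingrid, Priya, Nora, Tobi, Luca, Soren, Ravi, Rosa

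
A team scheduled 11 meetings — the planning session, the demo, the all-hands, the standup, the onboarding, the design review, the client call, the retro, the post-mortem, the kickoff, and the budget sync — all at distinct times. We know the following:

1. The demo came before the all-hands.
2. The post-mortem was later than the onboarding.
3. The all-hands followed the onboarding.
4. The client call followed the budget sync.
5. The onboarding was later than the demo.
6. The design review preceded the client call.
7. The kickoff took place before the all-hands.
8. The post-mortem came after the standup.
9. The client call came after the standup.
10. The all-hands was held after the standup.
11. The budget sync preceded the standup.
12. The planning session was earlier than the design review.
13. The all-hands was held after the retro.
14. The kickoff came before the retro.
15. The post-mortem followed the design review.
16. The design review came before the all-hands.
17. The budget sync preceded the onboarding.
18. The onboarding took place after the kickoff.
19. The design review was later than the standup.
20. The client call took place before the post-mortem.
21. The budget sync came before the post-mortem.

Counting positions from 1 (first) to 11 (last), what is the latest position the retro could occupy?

The retro must come before the all-hands — 1 meeting forced after it.
Everything else can be placed before the retro in some valid order, so the retro can sit as late as position 11 − 1 = 10.

10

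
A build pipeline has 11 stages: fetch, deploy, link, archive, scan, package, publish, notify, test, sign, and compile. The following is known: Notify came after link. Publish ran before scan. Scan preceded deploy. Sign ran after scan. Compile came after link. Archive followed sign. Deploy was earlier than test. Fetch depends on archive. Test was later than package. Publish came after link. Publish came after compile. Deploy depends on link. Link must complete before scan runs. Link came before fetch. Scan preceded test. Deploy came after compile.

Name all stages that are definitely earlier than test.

compile, deploy, link, package, publish, scan

Directly stated before test: deploy, package, and scan.
Compile reaches test via compile → deploy → test.
Link reaches test via link → scan → test.
Publish reaches test via publish → scan → test.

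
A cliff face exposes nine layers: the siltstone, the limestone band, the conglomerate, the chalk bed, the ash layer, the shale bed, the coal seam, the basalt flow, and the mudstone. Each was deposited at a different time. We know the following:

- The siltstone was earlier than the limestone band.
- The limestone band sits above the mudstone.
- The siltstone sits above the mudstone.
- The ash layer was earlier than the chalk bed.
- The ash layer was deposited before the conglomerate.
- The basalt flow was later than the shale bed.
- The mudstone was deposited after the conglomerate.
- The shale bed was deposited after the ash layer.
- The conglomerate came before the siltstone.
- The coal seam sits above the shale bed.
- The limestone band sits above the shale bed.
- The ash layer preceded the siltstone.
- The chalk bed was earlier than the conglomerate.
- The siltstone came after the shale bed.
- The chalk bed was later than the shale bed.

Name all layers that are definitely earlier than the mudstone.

the ash layer, the chalk bed, the conglomerate, the shale bed

Directly stated before the mudstone: the conglomerate.
The ash layer reaches the mudstone via the ash layer → the conglomerate → the mudstone.
The chalk bed reaches the mudstone via the chalk bed → the conglomerate → the mudstone.
The shale bed reaches the mudstone via the shale bed → the chalk bed → the conglomerate → the mudstone.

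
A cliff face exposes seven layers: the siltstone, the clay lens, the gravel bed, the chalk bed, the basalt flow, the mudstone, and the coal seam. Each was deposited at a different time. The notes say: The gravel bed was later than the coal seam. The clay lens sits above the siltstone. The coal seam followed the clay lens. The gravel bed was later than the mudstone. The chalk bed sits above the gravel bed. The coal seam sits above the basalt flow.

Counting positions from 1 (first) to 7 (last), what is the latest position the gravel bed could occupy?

6

The gravel bed must come before the chalk bed — 1 layer forced after it.
Everything else can be placed before the gravel bed in some valid order, so the gravel bed can sit as late as position 7 − 1 = 6.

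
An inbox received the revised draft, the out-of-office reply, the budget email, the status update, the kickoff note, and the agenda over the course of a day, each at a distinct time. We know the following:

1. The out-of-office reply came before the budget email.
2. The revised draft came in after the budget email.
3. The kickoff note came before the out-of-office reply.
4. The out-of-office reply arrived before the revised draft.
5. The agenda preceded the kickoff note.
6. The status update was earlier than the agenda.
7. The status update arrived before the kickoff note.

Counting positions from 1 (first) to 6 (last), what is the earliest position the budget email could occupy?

5

The agenda, the kickoff note, the out-of-office reply, and the status update must all come before the budget email — 4 forced predecessors.
Nothing else is forced ahead of the budget email, so its earliest slot is position 4 + 1 = 5.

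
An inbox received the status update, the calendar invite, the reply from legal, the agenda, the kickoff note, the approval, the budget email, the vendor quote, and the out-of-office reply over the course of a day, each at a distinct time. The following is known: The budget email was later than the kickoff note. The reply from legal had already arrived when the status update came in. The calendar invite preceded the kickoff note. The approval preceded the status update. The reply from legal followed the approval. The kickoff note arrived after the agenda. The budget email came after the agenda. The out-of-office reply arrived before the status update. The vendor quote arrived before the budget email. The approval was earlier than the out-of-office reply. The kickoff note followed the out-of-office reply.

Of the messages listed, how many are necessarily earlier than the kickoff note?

Directly stated before the kickoff note: the agenda, the calendar invite, and the out-of-office reply.
The approval reaches the kickoff note via the approval → the out-of-office reply → the kickoff note.
No chain forces the vendor quote (or any of the others) ahead of the kickoff note.
That's the agenda, the approval, the calendar invite, and the out-of-office reply — 4 in all.

4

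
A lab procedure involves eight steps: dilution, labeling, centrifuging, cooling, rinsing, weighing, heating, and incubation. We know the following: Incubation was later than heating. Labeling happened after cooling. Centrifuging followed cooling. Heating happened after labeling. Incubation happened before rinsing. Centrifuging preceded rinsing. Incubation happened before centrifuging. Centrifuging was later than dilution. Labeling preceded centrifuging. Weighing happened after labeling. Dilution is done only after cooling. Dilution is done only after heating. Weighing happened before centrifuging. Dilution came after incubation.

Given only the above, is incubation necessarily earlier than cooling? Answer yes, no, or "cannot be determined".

no

Tracing the constraints gives cooling → labeling → heating → incubation, so cooling must come before incubation.
That means incubation cannot be before cooling.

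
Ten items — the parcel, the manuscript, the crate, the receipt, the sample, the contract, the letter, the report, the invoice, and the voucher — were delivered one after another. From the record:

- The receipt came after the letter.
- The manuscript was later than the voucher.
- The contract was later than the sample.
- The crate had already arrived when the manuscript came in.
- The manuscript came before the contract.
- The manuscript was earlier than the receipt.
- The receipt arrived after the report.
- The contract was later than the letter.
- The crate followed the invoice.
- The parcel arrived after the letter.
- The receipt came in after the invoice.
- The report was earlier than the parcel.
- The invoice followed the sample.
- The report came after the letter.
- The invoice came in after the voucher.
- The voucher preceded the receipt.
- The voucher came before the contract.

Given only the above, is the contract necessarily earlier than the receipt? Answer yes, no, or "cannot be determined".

cannot be determined

No chain of stated constraints runs from the contract to the receipt, and none runs from the receipt to the contract either.
So the relative order of the contract and the receipt is not fixed by the given facts.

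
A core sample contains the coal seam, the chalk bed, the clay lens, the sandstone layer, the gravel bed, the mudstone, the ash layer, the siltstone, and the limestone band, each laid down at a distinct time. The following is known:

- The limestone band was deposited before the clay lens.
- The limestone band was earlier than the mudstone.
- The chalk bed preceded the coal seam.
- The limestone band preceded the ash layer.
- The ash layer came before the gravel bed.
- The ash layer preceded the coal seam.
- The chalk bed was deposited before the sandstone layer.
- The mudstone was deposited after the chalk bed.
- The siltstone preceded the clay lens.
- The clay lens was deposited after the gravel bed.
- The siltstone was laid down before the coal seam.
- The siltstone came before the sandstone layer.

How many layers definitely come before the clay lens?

Directly stated before the clay lens: the gravel bed, the limestone band, and the siltstone.
The ash layer reaches the clay lens via the ash layer → the gravel bed → the clay lens.
No chain forces the sandstone layer (or any of the others) ahead of the clay lens.
That's the ash layer, the gravel bed, the limestone band, and the siltstone — 4 in all.

4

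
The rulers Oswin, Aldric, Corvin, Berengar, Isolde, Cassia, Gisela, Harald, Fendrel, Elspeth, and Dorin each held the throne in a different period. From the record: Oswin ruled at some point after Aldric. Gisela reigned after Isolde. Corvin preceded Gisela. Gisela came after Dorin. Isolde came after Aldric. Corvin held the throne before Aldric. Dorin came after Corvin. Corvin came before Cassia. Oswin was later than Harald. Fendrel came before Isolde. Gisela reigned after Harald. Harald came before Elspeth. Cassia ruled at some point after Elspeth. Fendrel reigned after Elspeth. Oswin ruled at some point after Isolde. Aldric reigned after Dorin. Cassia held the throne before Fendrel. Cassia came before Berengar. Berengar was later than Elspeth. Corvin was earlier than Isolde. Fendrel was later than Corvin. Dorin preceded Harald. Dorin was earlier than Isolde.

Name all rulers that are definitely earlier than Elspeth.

Corvin, Dorin, Harald

Directly stated before Elspeth: Harald.
Corvin reaches Elspeth via Corvin → Dorin → Harald → Elspeth.
Dorin reaches Elspeth via Dorin → Harald → Elspeth.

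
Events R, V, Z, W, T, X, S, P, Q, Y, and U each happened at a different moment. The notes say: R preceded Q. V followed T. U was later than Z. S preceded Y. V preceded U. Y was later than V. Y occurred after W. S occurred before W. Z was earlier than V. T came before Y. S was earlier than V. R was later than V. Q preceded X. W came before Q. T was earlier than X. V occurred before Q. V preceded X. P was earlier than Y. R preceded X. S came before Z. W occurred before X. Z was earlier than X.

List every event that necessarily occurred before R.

S, T, V, Z

Directly stated before R: V.
S reaches R via S → V → R.
T reaches R via T → V → R.
Z reaches R via Z → V → R.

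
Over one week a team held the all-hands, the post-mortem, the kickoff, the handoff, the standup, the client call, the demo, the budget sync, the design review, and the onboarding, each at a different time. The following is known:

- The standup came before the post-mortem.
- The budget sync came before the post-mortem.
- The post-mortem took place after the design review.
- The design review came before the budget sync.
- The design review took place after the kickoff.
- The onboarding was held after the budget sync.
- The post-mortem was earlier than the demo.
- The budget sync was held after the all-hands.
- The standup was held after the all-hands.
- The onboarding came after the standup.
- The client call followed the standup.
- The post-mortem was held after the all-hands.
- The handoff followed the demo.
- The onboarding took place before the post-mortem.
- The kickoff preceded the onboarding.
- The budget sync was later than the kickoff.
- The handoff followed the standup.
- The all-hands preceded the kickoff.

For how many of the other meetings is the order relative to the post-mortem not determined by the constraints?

1

Forced before the post-mortem: the all-hands, the budget sync, the design review, the kickoff, the onboarding, and the standup; forced after the post-mortem: the demo and the handoff.
That leaves the client call with no forced order relative to the post-mortem — 1.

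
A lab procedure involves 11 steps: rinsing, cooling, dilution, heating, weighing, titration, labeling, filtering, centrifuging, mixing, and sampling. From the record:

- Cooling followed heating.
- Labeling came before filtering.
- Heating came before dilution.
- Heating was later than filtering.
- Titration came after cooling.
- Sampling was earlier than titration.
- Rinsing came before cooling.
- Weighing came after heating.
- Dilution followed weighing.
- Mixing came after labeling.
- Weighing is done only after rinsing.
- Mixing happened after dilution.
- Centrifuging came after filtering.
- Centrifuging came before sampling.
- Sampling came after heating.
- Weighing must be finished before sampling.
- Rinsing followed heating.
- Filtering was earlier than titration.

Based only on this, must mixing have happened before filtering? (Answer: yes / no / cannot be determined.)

Tracing the constraints gives filtering → heating → dilution → mixing, so filtering must come before mixing.
That means mixing cannot be before filtering.

no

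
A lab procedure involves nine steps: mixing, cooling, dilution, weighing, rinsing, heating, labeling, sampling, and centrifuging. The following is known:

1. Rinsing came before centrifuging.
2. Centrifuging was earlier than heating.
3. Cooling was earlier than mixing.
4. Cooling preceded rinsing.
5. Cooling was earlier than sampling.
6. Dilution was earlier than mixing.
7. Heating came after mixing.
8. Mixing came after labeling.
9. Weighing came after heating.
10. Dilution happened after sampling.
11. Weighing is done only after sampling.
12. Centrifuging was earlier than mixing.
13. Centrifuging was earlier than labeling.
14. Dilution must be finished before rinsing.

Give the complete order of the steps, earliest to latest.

The constraints fix every adjacent pair, so only one ordering works:
cooling → sampling → dilution → rinsing → centrifuging → labeling → mixing → heating → weighing.

cooling, sampling, dilution, rinsing, centrifuging, labeling, mixing, heating, weighing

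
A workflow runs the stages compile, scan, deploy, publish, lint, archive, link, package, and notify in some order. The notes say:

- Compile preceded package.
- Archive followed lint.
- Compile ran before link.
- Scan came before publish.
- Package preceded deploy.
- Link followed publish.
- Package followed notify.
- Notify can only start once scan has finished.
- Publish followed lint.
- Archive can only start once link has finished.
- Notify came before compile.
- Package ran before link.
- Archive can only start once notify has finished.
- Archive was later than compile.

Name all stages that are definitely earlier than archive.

Directly stated before archive: compile, link, lint, and notify.
Package reaches archive via package → link → archive.
Publish reaches archive via publish → link → archive.
Scan reaches archive via scan → notify → archive.
No chain forces deploy ahead of archive.

compile, link, lint, notify, package, publish, scan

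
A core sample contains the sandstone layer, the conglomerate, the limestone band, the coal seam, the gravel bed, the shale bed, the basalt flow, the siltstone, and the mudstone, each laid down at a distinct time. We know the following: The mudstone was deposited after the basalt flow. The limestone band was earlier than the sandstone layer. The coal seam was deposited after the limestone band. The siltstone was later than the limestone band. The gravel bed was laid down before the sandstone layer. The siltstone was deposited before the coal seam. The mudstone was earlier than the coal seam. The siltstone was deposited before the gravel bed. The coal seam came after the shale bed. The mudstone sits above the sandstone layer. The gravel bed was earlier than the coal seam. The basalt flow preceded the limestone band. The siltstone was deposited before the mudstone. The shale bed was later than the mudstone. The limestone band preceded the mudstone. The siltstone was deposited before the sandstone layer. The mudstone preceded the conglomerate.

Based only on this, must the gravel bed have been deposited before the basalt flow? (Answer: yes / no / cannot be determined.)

no

Tracing the constraints gives the basalt flow → the limestone band → the siltstone → the gravel bed, so the basalt flow must come before the gravel bed.
That means the gravel bed cannot be before the basalt flow.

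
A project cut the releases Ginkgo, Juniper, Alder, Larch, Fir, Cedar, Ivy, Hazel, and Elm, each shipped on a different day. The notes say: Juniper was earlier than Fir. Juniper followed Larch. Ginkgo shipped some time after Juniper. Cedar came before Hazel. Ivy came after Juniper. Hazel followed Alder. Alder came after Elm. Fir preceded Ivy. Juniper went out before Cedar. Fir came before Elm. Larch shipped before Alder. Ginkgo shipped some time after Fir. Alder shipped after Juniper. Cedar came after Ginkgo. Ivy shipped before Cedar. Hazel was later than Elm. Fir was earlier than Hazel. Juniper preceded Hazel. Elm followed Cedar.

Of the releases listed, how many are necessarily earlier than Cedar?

Directly stated before Cedar: Ginkgo, Ivy, and Juniper.
Fir reaches Cedar via Fir → Ginkgo → Cedar.
Larch reaches Cedar via Larch → Juniper → Cedar.
No chain forces Alder (or any of the others) ahead of Cedar.
That's Fir, Ginkgo, Ivy, Juniper, and Larch — 5 in all.

5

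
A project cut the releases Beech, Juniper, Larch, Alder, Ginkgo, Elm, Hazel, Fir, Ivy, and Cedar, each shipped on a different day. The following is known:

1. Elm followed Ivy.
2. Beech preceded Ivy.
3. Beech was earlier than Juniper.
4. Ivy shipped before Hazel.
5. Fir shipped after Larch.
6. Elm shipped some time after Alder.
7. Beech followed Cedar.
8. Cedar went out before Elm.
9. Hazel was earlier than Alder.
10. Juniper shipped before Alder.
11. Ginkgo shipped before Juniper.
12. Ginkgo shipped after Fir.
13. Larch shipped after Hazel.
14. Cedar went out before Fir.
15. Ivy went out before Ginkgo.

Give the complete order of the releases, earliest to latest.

Cedar, Beech, Ivy, Hazel, Larch, Fir, Ginkgo, Juniper, Alder, Elm

The constraints fix every adjacent pair, so only one ordering works:
Cedar → Beech → Ivy → Hazel → Larch → Fir → Ginkgo → Juniper → Alder → Elm.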